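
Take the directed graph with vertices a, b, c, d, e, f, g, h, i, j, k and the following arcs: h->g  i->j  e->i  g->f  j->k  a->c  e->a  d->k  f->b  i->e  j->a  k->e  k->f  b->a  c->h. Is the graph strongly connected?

No

There is no directed path from i to d, so the graph is not strongly connected.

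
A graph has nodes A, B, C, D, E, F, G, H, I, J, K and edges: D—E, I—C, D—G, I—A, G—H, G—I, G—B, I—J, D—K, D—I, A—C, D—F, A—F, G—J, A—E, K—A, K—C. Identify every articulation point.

Removing G increases the component count from 1 to 3, so G is a cut vertex.
By contrast removing D leaves 1 component; it is not a cut vertex. No other vertex is a cut vertex either.

G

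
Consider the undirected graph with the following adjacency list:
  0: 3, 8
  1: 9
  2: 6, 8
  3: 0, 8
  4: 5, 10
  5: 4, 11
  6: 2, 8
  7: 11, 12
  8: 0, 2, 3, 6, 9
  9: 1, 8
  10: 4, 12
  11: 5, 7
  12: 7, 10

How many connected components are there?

2

Starting from 4 we can reach 4, 5, 7, 10, 11, 12. That is one component of size 6.
Starting from 0 we can reach 0, 1, 2, 3, 6, 8, 9. That is one component of size 7.
Total: 2 components.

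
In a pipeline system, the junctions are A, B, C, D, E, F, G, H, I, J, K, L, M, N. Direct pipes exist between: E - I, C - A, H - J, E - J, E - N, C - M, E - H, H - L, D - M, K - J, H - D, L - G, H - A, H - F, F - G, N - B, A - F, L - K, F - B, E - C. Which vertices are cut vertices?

Removing E increases the component count from 1 to 2, so E is a cut vertex.
By contrast removing K leaves 1 component; it is not a cut vertex. No other vertex is a cut vertex either.

E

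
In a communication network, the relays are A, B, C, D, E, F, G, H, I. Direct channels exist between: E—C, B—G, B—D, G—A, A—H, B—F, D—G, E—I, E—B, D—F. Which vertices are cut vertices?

Removing A increases the component count from 1 to 2, so A is a cut vertex.
Removing B increases the component count from 1 to 2, so B is a cut vertex.
Removing E increases the component count from 1 to 3, so E is a cut vertex.
Likewise G is a cut vertex.
By contrast removing H leaves 1 component; it is not a cut vertex. No other vertex is a cut vertex either.

A, B, E, G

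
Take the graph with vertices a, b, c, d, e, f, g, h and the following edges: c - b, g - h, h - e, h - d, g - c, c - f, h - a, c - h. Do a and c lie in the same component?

Yes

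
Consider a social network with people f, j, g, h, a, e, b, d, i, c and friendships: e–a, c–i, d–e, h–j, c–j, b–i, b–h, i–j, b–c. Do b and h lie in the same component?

Yes

From b we can reach b, c, h, i, j, which includes h.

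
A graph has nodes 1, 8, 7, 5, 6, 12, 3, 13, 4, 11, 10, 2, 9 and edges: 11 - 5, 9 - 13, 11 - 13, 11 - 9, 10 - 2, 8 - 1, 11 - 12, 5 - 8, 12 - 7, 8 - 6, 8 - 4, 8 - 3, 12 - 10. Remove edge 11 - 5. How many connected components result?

2

Before removal there is 1 component.
11 - 5 is a bridge — removing it separates 11's side from 5's side.
After removal: 2 components.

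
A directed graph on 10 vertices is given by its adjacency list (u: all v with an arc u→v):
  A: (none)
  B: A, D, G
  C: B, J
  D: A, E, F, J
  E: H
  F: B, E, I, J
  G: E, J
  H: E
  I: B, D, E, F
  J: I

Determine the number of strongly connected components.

{B, D, F, G, I, J} are all mutually reachable — one SCC of size 6.
{E, H} are all mutually reachable — one SCC of size 2.
{A} is an SCC by itself.
{C} is an SCC by itself.
That gives 4 strongly connected components.

4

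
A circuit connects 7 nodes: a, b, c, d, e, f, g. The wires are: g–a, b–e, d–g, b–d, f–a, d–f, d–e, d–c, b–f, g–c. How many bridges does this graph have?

The edges on the cycle d-g-c-d are not bridges since each lies on that cycle.
Every edge lies on some cycle, so there are no bridges.

0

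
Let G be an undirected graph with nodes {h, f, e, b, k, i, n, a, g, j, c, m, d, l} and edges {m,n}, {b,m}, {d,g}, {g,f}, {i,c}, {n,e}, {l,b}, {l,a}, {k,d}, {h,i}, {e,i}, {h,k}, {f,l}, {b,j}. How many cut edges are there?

3

The edges on the cycle h-k-d-g-f-l-b-m-n-e-i-h are not bridges since each lies on that cycle.
But removing i–c disconnects i from c; removing j–b disconnects j from b; removing a–l disconnects a from l — these are bridges.
That makes 3 bridges.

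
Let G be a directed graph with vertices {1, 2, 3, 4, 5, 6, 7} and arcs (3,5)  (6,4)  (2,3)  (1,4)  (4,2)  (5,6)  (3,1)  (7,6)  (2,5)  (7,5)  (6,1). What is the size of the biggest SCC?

6

{1, 2, 3, 4, 5, 6} are all mutually reachable — one SCC of size 6.
{7} is an SCC by itself.
The largest has 6 vertices.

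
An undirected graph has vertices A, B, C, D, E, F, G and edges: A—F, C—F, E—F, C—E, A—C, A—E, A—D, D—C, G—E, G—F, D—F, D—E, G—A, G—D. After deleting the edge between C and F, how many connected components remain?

2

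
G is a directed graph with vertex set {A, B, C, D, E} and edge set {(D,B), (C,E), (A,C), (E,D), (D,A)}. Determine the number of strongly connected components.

{A, C, D, E} are all mutually reachable — one SCC of size 4.
{B} is an SCC by itself.
That gives 2 strongly connected components.

2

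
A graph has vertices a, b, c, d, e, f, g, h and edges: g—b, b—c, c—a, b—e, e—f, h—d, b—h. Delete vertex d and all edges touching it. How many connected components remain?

1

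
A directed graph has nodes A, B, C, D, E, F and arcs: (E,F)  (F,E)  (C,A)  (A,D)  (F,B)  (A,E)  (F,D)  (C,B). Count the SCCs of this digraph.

{E, F} are all mutually reachable — one SCC of size 2.
{A} is an SCC by itself.
{D} is an SCC by itself.
{B} is an SCC by itself.
{C} is an SCC by itself.
That gives 5 strongly connected components.

5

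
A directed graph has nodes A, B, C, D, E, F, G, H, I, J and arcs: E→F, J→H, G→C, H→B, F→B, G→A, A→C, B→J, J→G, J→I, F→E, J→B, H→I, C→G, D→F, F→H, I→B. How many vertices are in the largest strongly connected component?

{B, H, I, J} are all mutually reachable — one SCC of size 4.
{A, C, G} are all mutually reachable — one SCC of size 3.
{E, F} are all mutually reachable — one SCC of size 2.
{D} is an SCC by itself.
The largest has 4 vertices.

4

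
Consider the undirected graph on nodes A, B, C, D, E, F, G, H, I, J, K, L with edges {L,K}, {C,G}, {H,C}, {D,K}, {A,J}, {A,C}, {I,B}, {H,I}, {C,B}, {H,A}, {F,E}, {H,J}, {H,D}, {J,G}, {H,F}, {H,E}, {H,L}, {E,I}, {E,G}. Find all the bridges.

none

The edges on the cycle H-L-K-D-H are not bridges since each lies on that cycle.
Every edge lies on some cycle, so there are no bridges.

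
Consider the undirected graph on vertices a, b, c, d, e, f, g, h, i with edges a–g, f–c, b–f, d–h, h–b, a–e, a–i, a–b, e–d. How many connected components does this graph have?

Starting from a we can reach a, b, c, d, e, f, g, h, i. That is one component of size 9.
Total: 1 component.

1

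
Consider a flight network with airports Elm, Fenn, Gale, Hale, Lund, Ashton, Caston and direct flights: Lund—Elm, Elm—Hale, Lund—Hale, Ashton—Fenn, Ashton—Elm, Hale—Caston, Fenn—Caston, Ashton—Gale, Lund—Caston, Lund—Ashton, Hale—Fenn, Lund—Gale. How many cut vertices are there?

0

Removing Caston, for instance, still leaves 1 component. No single vertex removal increases the component count — the graph has no articulation points.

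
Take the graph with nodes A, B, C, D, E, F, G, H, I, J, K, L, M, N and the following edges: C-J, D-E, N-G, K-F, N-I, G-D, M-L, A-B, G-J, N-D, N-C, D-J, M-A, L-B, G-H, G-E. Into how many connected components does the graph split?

Starting from F we can reach F, K. That is one component of size 2.
Starting from A we can reach A, B, L, M. That is one component of size 4.
Starting from C we can reach C, D, E, G, H, I, J, N. That is one component of size 8.
Total: 3 components.

3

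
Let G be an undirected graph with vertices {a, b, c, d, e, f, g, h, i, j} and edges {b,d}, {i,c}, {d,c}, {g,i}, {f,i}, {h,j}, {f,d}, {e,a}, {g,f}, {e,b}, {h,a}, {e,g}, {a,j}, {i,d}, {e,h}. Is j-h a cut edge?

No

After removing j-h, the path j-a-h still connects them, so the edge is not a bridge.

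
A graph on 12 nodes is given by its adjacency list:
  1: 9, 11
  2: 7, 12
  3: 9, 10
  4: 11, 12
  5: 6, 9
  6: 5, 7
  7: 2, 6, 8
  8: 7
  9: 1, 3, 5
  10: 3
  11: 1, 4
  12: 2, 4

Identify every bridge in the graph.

10-3, 3-9, 7-8

The edges on the cycle 2-12-4-11-1-9-5-6-7-2 are not bridges since each lies on that cycle.
But removing 7-8 disconnects 7 from 8; removing 3-10 disconnects 3 from 10; removing 3-9 disconnects 3 from 9 — these are bridges.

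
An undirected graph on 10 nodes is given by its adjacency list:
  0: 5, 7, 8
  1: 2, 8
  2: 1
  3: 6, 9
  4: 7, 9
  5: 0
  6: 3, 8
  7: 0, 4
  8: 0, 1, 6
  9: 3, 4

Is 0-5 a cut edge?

Removing 0-5 leaves no path between 0 and 5: the component count goes from 1 to 2. So it is a bridge.

Yes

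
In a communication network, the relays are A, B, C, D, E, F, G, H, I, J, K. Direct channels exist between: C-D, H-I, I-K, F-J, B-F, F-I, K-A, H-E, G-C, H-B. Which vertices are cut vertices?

C, F, H, I, K

Removing C increases the component count from 2 to 3, so C is a cut vertex.
Removing F increases the component count from 2 to 3, so F is a cut vertex.
Removing H increases the component count from 2 to 3, so H is a cut vertex.
Likewise I, K are cut vertices.
By contrast removing J leaves 2 components; it is not a cut vertex. No other vertex is a cut vertex either.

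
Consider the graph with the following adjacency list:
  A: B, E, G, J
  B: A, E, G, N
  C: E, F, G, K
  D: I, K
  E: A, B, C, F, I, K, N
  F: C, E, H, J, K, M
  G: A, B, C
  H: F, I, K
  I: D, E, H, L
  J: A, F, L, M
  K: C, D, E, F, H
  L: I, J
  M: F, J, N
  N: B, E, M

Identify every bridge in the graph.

The edges on the cycle K-D-I-H-K are not bridges since each lies on that cycle.
Every edge lies on some cycle, so there are no bridges.

none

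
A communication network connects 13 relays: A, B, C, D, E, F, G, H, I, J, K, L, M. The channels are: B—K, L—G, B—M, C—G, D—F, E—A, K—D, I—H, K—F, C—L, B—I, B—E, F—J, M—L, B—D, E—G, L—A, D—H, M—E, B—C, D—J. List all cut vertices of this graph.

Removing B increases the component count from 1 to 2, so B is a cut vertex.
By contrast removing H leaves 1 component; it is not a cut vertex. No other vertex is a cut vertex either.

B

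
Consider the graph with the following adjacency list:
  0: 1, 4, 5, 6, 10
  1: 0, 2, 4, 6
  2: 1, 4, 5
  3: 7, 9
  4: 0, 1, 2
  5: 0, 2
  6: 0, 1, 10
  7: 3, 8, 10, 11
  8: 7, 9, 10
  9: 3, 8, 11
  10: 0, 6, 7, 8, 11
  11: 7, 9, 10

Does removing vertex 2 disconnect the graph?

No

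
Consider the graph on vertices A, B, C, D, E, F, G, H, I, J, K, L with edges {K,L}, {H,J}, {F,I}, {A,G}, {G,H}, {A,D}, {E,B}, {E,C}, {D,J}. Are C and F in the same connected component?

The component containing C is {B, C, E}, and F is not in it.

No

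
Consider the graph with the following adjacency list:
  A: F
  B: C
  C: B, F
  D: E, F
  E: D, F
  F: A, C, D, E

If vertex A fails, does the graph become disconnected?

Deleting A leaves 1 component (was 1), so A is not a cut vertex.

No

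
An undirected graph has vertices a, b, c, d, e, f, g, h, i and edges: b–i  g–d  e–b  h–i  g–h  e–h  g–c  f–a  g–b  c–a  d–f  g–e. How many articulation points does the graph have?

Removing g increases the component count from 1 to 2, so g is a cut vertex.
By contrast removing i leaves 1 component; it is not a cut vertex. No other vertex is a cut vertex either.

1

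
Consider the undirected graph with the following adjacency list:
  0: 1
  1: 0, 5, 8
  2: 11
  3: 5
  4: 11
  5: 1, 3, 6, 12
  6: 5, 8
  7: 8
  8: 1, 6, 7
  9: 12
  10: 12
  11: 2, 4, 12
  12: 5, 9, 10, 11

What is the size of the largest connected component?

Starting from 0 we can reach 0, 1, 2, 3, 4, 5, 6, 7, 8, 9, 10, 11, 12. That is one component of size 13.
The largest has 13 vertices.

13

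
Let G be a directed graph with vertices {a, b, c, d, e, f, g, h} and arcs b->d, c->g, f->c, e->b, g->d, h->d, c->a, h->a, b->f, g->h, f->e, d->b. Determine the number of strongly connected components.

2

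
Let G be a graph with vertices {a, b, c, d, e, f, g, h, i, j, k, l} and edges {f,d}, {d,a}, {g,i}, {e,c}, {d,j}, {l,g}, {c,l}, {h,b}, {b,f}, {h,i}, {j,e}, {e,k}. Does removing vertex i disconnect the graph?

Deleting i leaves 1 component (was 1) (its neighbors g, h remain connected to each other), so i is not a cut vertex.

No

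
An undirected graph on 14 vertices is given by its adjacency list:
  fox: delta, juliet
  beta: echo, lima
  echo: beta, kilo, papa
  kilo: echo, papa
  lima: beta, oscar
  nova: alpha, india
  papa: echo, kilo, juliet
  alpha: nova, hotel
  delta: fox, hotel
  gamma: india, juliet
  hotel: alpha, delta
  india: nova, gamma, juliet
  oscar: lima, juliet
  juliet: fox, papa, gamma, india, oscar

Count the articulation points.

Removing juliet increases the component count from 1 to 2, so juliet is a cut vertex.
By contrast removing papa leaves 1 component; it is not a cut vertex. No other vertex is a cut vertex either.

1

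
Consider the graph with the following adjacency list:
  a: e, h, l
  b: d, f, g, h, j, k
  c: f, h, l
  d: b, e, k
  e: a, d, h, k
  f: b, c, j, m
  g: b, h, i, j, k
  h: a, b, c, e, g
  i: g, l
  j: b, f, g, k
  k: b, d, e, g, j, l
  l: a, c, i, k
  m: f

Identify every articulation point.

f

Removing f increases the component count from 1 to 2, so f is a cut vertex.
By contrast removing c leaves 1 component; it is not a cut vertex. No other vertex is a cut vertex either.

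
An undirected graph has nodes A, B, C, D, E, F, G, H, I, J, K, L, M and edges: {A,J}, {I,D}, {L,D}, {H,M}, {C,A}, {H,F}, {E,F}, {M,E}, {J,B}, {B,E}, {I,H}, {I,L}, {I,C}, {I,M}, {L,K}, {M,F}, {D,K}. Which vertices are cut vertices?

I

Removing I increases the component count from 2 to 3, so I is a cut vertex.
By contrast removing K leaves 2 components; it is not a cut vertex. No other vertex is a cut vertex either.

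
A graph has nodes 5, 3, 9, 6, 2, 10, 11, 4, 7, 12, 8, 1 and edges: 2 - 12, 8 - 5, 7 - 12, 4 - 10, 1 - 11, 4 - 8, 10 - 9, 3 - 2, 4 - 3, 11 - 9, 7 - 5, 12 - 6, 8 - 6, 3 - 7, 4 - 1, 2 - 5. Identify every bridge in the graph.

The edges on the cycle 4-1-11-9-10-4 are not bridges since each lies on that cycle.
Every edge lies on some cycle, so there are no bridges.

none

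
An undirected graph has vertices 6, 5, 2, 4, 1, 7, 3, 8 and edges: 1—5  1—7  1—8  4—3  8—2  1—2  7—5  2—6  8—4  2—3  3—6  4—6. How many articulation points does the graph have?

Removing 1 increases the component count from 1 to 2, so 1 is a cut vertex.
By contrast removing 4 leaves 1 component; it is not a cut vertex. No other vertex is a cut vertex either.

1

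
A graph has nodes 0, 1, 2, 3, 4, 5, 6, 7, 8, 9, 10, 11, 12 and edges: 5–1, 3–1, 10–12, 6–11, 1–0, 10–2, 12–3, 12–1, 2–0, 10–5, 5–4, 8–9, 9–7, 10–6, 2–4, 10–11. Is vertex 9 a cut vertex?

Yes

Deleting 9 raises the number of components from 2 to 3, so 9 is a cut vertex.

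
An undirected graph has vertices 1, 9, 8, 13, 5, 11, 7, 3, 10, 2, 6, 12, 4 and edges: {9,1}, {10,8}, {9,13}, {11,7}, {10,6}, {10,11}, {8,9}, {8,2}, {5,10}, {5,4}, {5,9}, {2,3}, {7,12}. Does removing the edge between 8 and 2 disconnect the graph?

Yes

Removing 8—2 leaves no path between 8 and 2: the component count goes from 1 to 2. So it is a bridge.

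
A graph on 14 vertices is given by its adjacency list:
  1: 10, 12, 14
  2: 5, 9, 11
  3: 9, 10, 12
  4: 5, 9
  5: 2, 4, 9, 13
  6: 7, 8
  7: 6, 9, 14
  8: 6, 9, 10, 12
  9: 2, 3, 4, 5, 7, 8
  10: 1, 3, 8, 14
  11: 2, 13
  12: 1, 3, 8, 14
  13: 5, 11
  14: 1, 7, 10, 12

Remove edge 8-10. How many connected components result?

8 and 10 are still connected via 8-9-3-10, so the component count stays at 1.

1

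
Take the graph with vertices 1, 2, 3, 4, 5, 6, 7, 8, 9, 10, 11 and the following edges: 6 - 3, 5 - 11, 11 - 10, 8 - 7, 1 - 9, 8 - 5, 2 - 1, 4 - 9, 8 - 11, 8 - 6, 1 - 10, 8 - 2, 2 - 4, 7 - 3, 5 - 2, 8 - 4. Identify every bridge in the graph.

none

The edges on the cycle 8-5-2-8 are not bridges since each lies on that cycle.
Every edge lies on some cycle, so there are no bridges.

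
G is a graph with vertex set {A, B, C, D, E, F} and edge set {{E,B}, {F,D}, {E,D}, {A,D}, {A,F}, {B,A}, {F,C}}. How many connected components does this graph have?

1

Starting from A we can reach A, B, C, D, E, F. That is one component of size 6.
Total: 1 component.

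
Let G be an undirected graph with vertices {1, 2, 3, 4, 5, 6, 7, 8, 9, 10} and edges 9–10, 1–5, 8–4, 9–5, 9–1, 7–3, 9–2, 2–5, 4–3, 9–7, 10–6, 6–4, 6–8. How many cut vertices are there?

Removing 9 increases the component count from 1 to 2, so 9 is a cut vertex.
By contrast removing 1 leaves 1 component; it is not a cut vertex. No other vertex is a cut vertex either.

1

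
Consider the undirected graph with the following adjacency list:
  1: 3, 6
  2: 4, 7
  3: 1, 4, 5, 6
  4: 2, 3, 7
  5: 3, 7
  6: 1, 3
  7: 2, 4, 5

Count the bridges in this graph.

The edges on the cycle 3-1-6-3 are not bridges since each lies on that cycle.
Every edge lies on some cycle, so there are no bridges.

0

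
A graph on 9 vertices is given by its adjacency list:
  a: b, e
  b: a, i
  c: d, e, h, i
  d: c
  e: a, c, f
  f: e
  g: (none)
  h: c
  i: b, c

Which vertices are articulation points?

Removing c increases the component count from 2 to 4, so c is a cut vertex.
Removing e increases the component count from 2 to 3, so e is a cut vertex.
By contrast removing f leaves 2 components; it is not a cut vertex. No other vertex is a cut vertex either.

c, e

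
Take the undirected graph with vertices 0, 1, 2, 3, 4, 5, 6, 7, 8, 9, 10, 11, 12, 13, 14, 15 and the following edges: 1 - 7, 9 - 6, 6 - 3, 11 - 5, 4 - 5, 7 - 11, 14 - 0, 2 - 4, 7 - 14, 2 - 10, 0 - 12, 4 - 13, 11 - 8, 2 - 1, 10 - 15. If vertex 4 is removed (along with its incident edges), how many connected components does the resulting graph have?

With 4 gone, the remaining components are: {13}; {3, 6, 9}; {0, 1, 2, 5, 7, 8, 10, 11, 12, 14, 15}.
That is 3 components.

3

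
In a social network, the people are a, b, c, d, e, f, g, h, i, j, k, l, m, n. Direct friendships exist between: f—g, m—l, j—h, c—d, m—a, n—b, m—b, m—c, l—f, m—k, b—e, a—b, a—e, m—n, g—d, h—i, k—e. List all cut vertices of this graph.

Removing h increases the component count from 2 to 3, so h is a cut vertex.
Removing m increases the component count from 2 to 3, so m is a cut vertex.
By contrast removing g leaves 2 components; it is not a cut vertex. No other vertex is a cut vertex either.

h, m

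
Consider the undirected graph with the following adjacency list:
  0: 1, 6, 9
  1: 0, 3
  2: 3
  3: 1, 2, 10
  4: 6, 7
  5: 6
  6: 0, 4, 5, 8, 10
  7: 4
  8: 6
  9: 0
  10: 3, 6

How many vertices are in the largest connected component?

11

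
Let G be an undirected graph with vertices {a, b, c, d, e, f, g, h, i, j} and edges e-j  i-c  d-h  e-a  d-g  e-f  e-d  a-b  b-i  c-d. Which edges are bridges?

d-g, d-h, e-f, e-j

The edges on the cycle e-a-b-i-c-d-e are not bridges since each lies on that cycle.
But removing e-j disconnects e from j; removing d-h disconnects d from h; removing g-d disconnects g from d; removing e-f disconnects e from f — these are bridges.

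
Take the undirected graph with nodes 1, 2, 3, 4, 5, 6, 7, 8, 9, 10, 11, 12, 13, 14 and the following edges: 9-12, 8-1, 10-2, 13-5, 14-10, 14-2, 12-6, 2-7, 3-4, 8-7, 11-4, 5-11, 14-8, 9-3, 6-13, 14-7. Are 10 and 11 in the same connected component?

No

The component containing 10 is {1, 2, 7, 8, 10, 14}, and 11 is not in it.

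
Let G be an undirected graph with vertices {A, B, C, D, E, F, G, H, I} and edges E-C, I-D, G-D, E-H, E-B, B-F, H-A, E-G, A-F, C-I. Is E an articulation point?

Yes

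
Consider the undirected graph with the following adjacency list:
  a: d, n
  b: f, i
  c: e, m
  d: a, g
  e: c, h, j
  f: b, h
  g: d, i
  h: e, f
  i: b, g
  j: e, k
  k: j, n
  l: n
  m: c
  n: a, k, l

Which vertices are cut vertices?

c, e, n

Removing c increases the component count from 1 to 2, so c is a cut vertex.
Removing e increases the component count from 1 to 2, so e is a cut vertex.
Removing n increases the component count from 1 to 2, so n is a cut vertex.
By contrast removing g leaves 1 component; it is not a cut vertex. No other vertex is a cut vertex either.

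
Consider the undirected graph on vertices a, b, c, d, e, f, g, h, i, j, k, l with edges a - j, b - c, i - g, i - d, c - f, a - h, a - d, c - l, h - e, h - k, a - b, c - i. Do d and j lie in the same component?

From d we can reach a, b, c, d, e, f, g, h, i, j, k, l, which includes j.

Yes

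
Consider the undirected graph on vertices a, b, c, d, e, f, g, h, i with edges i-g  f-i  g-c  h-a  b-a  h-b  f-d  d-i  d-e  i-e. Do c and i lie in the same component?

From c we can reach c, d, e, f, g, i, which includes i.

Yes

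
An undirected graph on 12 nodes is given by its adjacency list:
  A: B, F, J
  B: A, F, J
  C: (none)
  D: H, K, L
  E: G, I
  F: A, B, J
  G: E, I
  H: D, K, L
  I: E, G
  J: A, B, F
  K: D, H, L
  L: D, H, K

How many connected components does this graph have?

C is isolated — a component by itself.
Starting from E we can reach E, G, I. That is one component of size 3.
Starting from D we can reach D, H, K, L. That is one component of size 4.
Starting from A we can reach A, B, F, J. That is one component of size 4.
Total: 4 components.

4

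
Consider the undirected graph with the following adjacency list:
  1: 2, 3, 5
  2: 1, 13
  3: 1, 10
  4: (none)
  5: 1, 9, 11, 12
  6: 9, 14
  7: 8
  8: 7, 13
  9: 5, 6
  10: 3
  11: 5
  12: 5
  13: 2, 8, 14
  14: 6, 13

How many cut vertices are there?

5

Removing 1 increases the component count from 2 to 3, so 1 is a cut vertex.
Removing 3 increases the component count from 2 to 3, so 3 is a cut vertex.
Removing 5 increases the component count from 2 to 4, so 5 is a cut vertex.
Likewise 8, 13 are cut vertices.
By contrast removing 12 leaves 2 components; it is not a cut vertex. No other vertex is a cut vertex either.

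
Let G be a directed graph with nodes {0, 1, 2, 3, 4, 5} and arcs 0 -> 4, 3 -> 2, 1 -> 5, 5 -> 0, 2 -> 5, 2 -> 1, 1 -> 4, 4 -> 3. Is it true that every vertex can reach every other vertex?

From 3 we can reach every vertex (0, 1, 2, 3, 4, 5), and every vertex can reach 3 (0, 1, 2, 3, 4, 5). So the whole graph is one strongly connected component.

Yes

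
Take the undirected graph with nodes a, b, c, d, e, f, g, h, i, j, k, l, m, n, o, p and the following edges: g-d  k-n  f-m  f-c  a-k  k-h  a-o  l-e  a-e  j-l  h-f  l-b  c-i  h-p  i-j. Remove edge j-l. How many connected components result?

j and l are still connected via j-i-c-f-h-k-a-e-l, so the component count stays at 2.

2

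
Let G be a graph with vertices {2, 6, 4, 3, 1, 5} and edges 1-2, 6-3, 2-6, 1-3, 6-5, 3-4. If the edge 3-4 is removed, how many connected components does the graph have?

2

Before removal there is 1 component.
3-4 is a bridge — removing it separates 3's side from 4's side.
After removal: 2 components.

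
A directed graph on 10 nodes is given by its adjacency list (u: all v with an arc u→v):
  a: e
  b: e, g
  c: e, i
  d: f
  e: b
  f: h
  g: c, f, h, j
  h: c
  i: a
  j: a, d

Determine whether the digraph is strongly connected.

From e we can reach every vertex (a, b, c, d, e, f, g, h, i, j), and every vertex can reach e (a, b, c, d, e, f, g, h, i, j). So the whole graph is one strongly connected component.

Yes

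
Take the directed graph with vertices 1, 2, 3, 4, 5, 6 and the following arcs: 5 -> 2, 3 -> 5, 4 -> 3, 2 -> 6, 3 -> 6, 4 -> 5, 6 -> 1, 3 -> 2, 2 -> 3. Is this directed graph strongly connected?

There is no directed path from 6 to 4, so the graph is not strongly connected.

No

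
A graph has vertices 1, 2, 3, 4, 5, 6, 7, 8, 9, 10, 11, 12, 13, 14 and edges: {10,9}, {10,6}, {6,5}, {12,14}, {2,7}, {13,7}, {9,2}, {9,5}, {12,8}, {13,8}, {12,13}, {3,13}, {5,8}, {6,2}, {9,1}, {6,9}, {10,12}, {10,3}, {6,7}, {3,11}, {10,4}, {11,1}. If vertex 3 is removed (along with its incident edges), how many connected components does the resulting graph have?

With 3 gone, the remaining components are: {1, 2, 4, 5, 6, 7, 8, 9, 10, 11, 12, 13, 14}.
That is 1 component.

1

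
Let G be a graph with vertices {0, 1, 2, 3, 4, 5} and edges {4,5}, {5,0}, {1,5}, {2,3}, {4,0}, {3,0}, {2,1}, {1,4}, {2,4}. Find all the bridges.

none

The edges on the cycle 2-1-4-2 are not bridges since each lies on that cycle.
Every edge lies on some cycle, so there are no bridges.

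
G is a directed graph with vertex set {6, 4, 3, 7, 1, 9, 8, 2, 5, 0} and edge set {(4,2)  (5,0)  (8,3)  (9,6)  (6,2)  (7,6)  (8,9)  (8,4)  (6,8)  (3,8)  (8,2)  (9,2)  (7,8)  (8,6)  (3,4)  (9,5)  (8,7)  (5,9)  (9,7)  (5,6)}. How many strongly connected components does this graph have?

5

{3, 5, 6, 7, 8, 9} are all mutually reachable — one SCC of size 6.
{0} is an SCC by itself.
{4} is an SCC by itself.
{2} is an SCC by itself.
{1} is an SCC by itself.
That gives 5 strongly connected components.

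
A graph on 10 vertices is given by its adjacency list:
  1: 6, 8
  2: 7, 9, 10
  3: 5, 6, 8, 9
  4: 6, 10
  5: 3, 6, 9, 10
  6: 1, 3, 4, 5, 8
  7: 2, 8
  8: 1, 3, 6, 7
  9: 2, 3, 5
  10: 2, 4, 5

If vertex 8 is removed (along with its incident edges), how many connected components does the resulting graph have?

With 8 gone, the remaining components are: {1, 2, 3, 4, 5, 6, 7, 9, 10}.
That is 1 component.

1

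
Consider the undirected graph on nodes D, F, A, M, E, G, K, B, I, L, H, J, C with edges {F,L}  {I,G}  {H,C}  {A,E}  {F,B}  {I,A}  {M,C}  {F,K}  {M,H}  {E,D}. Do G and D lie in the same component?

Yes

From G we can reach A, D, E, G, I, which includes D.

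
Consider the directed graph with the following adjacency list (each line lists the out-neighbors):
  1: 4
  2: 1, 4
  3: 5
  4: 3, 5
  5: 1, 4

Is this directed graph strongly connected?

No

There is no directed path from 3 to 2, so the graph is not strongly connected.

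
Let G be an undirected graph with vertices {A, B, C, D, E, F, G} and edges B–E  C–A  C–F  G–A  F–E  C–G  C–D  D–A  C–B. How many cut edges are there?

0

The edges on the cycle C-F-E-B-C are not bridges since each lies on that cycle.
Every edge lies on some cycle, so there are no bridges.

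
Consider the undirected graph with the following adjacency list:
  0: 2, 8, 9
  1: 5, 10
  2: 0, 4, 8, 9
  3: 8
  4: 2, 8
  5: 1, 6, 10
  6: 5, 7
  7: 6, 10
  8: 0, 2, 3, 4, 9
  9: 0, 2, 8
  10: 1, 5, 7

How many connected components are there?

Starting from 1 we can reach 1, 5, 6, 7, 10. That is one component of size 5.
Starting from 0 we can reach 0, 2, 3, 4, 8, 9. That is one component of size 6.
Total: 2 components.

2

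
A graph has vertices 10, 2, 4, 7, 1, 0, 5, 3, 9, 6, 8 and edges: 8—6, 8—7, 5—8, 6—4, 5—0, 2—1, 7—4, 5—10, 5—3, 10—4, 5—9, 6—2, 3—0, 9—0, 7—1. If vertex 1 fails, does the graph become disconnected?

Deleting 1 leaves 1 component (was 1) (its neighbors 2, 7 remain connected to each other), so 1 is not a cut vertex.

No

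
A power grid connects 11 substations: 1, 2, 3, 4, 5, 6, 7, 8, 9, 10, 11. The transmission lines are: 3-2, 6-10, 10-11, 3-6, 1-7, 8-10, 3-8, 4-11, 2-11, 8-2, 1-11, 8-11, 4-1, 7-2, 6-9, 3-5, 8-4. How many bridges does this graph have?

The edges on the cycle 8-4-1-7-2-8 are not bridges since each lies on that cycle.
But removing 5-3 disconnects 5 from 3; removing 6-9 disconnects 6 from 9 — these are bridges.
That makes 2 bridges.

2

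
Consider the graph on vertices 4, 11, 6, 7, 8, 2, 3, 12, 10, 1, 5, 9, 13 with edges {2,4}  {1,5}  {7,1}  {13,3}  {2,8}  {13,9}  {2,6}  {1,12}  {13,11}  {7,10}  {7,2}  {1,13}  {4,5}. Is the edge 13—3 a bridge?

Removing 13—3 leaves no path between 13 and 3: the component count goes from 1 to 2. So it is a bridge.

Yes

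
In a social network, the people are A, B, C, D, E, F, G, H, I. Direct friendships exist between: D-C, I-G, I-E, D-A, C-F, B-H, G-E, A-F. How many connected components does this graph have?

3

Starting from B we can reach B, H. That is one component of size 2.
Starting from E we can reach E, G, I. That is one component of size 3.
Starting from A we can reach A, C, D, F. That is one component of size 4.
Total: 3 components.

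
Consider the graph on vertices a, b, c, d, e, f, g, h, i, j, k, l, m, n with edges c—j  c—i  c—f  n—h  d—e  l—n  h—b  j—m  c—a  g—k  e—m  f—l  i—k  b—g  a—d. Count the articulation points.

1

Removing c increases the component count from 1 to 2, so c is a cut vertex.
By contrast removing i leaves 1 component; it is not a cut vertex. No other vertex is a cut vertex either.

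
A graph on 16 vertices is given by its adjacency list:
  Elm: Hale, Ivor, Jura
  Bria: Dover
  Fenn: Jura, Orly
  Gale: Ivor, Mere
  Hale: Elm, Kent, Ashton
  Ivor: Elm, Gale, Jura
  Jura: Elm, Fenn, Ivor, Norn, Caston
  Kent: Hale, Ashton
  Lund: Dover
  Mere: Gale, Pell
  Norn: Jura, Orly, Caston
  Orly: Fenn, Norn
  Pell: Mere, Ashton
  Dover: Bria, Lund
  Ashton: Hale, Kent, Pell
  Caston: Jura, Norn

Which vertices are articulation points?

Jura, Dover

Removing Jura increases the component count from 2 to 3, so Jura is a cut vertex.
Removing Dover increases the component count from 2 to 3, so Dover is a cut vertex.
By contrast removing Kent leaves 2 components; it is not a cut vertex. No other vertex is a cut vertex either.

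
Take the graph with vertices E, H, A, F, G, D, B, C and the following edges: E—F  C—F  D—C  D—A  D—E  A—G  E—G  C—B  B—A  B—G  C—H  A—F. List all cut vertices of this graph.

C

Removing C increases the component count from 1 to 2, so C is a cut vertex.
By contrast removing H leaves 1 component; it is not a cut vertex. No other vertex is a cut vertex either.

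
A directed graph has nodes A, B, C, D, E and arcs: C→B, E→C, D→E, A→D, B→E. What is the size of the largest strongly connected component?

{B, C, E} are all mutually reachable — one SCC of size 3.
{A} is an SCC by itself.
{D} is an SCC by itself.
The largest has 3 vertices.

3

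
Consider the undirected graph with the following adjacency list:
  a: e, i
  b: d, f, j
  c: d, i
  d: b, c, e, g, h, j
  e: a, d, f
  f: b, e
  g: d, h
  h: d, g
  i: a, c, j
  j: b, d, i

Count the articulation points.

1

Removing d increases the component count from 1 to 2, so d is a cut vertex.
By contrast removing h leaves 1 component; it is not a cut vertex. No other vertex is a cut vertex either.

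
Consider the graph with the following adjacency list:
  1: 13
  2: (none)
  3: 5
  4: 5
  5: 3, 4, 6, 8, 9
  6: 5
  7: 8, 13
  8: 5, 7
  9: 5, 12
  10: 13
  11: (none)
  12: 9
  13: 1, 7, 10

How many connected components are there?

11 is isolated — a component by itself.
2 is isolated — a component by itself.
Starting from 1 we can reach 1, 3, 4, 5, 6, 7, 8, 9, 10, 12, 13. That is one component of size 11.
Total: 3 components.

3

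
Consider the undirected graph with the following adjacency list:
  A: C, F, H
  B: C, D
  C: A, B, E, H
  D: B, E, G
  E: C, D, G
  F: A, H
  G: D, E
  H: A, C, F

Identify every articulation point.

C

Removing C increases the component count from 1 to 2, so C is a cut vertex.
By contrast removing A leaves 1 component; it is not a cut vertex. No other vertex is a cut vertex either.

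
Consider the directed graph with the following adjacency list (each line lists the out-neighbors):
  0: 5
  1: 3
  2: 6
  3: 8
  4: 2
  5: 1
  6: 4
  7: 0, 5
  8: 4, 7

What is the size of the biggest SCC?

{0, 1, 3, 5, 7, 8} are all mutually reachable — one SCC of size 6.
{2, 4, 6} are all mutually reachable — one SCC of size 3.
The largest has 6 vertices.

6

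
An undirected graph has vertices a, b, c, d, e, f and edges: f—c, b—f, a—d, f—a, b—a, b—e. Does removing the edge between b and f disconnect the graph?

No

After removing b—f, the path b-a-f still connects them, so the edge is not a bridge.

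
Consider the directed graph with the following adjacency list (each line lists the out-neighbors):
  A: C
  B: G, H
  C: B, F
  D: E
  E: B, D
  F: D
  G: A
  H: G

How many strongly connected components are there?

{A, B, C, D, E, F, G, H} are all mutually reachable — one SCC of size 8.
That gives 1 strongly connected component.

1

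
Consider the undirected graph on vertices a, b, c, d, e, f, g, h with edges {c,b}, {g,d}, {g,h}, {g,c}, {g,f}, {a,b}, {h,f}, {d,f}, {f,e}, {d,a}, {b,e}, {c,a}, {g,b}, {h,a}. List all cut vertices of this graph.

none

Removing a, for instance, still leaves 1 component. No single vertex removal increases the component count — the graph has no articulation points.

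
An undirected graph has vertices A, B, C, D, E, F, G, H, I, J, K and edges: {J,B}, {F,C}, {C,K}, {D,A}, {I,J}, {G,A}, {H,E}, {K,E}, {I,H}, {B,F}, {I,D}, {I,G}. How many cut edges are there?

0

The edges on the cycle I-J-B-F-C-K-E-H-I are not bridges since each lies on that cycle.
Every edge lies on some cycle, so there are no bridges.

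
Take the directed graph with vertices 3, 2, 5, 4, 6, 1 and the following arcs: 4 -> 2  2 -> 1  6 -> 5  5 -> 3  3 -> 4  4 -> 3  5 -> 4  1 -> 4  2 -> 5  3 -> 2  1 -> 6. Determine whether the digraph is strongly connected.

From 4 we can reach every vertex (1, 2, 3, 4, 5, 6), and every vertex can reach 4 (1, 2, 3, 4, 5, 6). So the whole graph is one strongly connected component.

Yes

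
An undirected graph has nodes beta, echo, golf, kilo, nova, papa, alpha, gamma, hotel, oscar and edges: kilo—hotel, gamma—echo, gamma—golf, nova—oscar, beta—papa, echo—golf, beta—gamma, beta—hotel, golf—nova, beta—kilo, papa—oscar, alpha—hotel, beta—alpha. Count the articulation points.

1

Removing beta increases the component count from 1 to 2, so beta is a cut vertex.
By contrast removing echo leaves 1 component; it is not a cut vertex. No other vertex is a cut vertex either.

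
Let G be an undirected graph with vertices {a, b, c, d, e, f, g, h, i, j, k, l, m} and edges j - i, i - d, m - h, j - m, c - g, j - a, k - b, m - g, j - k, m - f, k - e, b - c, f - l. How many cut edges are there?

The edges on the cycle j-m-g-c-b-k-j are not bridges since each lies on that cycle.
But removing a - j disconnects a from j; removing d - i disconnects d from i; removing f - m disconnects f from m; removing i - j disconnects i from j — these are bridges.
In total 7 edges are bridges.

7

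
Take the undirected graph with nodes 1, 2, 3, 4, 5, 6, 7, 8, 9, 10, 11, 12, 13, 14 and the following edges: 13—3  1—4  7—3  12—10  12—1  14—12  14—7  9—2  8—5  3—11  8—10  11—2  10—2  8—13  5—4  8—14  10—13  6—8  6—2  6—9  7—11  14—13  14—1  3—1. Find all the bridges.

none

The edges on the cycle 14-7-11-3-13-14 are not bridges since each lies on that cycle.
Every edge lies on some cycle, so there are no bridges.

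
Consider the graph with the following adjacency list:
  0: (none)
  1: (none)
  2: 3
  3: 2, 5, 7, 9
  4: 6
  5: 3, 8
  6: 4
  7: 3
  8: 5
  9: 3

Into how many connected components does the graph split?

4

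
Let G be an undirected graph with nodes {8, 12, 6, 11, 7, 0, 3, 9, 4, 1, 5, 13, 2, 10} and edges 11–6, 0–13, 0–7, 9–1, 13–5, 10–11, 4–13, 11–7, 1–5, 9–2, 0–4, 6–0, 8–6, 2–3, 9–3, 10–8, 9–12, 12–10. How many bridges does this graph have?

The edges on the cycle 9-2-3-9 are not bridges since each lies on that cycle.
Every edge lies on some cycle, so there are no bridges.

0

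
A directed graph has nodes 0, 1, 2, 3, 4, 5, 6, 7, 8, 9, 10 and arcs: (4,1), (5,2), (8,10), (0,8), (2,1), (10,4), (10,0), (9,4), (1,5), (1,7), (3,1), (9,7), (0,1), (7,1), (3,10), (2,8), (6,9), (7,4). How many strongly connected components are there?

4

{0, 1, 2, 4, 5, 7, 8, 10} are all mutually reachable — one SCC of size 8.
{3} is an SCC by itself.
{9} is an SCC by itself.
{6} is an SCC by itself.
That gives 4 strongly connected components.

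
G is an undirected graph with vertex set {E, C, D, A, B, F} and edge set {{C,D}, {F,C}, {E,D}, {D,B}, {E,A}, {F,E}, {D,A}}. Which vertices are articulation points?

Removing D increases the component count from 1 to 2, so D is a cut vertex.
By contrast removing B leaves 1 component; it is not a cut vertex. No other vertex is a cut vertex either.

D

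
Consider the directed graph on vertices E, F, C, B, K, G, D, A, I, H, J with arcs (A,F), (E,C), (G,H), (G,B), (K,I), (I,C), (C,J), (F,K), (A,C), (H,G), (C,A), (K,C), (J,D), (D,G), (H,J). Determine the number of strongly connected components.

{A, C, F, I, K} are all mutually reachable — one SCC of size 5.
{D, G, H, J} are all mutually reachable — one SCC of size 4.
{B} is an SCC by itself.
{E} is an SCC by itself.
That gives 4 strongly connected components.

4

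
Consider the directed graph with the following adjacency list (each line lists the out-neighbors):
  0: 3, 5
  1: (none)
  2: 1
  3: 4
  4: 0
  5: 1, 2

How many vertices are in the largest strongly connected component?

{0, 3, 4} are all mutually reachable — one SCC of size 3.
{2} is an SCC by itself.
{1} is an SCC by itself.
{5} is an SCC by itself.
The largest has 3 vertices.

3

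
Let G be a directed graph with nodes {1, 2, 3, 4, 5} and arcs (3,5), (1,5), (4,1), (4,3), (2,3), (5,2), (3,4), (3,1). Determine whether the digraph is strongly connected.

Yes

From 1 we can reach every vertex (1, 2, 3, 4, 5), and every vertex can reach 1 (1, 2, 3, 4, 5). So the whole graph is one strongly connected component.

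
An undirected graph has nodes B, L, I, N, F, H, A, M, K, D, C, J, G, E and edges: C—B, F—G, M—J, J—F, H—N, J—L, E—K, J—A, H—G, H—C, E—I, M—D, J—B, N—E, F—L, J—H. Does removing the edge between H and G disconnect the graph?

After removing H—G, the path H-J-F-G still connects them, so the edge is not a bridge.

No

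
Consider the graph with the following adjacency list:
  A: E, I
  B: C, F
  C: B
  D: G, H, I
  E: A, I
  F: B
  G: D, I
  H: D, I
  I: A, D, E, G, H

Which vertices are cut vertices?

B, I

Removing B increases the component count from 2 to 3, so B is a cut vertex.
Removing I increases the component count from 2 to 3, so I is a cut vertex.
By contrast removing H leaves 2 components; it is not a cut vertex. No other vertex is a cut vertex either.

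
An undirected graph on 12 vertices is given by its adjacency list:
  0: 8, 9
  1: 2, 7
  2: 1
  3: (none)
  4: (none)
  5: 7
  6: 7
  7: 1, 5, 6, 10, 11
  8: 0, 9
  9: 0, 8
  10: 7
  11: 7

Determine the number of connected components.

4 is isolated — a component by itself.
3 is isolated — a component by itself.
Starting from 0 we can reach 0, 8, 9. That is one component of size 3.
Starting from 1 we can reach 1, 2, 5, 6, 7, 10, 11. That is one component of size 7.
Total: 4 components.

4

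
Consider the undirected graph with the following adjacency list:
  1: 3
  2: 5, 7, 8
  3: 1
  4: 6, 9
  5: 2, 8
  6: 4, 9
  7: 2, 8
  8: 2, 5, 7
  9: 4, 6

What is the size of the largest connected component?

Starting from 1 we can reach 1, 3. That is one component of size 2.
Starting from 4 we can reach 4, 6, 9. That is one component of size 3.
Starting from 2 we can reach 2, 5, 7, 8. That is one component of size 4.
The largest has 4 vertices.

4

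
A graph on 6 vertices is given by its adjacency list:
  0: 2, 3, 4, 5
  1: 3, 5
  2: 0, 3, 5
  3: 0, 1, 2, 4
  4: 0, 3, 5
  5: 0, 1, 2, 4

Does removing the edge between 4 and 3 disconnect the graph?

After removing 4-3, the path 4-0-3 still connects them, so the edge is not a bridge.

No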